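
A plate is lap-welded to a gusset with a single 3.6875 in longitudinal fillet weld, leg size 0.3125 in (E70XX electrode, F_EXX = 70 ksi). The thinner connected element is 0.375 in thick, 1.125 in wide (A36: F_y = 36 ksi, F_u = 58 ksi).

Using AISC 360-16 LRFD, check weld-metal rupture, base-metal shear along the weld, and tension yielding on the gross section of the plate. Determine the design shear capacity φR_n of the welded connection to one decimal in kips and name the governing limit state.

13.7 kips (gross-section yield governs)

Weld metal: throat = 0.707×0.3125 = 0.22094 in, L = 3.6875 in. φR_n = 0.75 × 0.6 × 70 × 0.22094 × 3.6875 = 25.7 kips.
Base metal shear (0.375 in plate): yield φR_n = 1.0×0.6×36×0.375×3.6875 = 29.9 kips; rupture φR_n = 0.75×0.6×58×0.375×3.6875 = 36.1 kips; take 29.9 kips (yield).
Tension yield (gross): A_g = 1.125×0.375 = 0.42188 in². φR_n = 0.90 × 36 × 0.42188 = 13.7 kips.
Governing: min(25.7, 29.9, 13.7) = 13.7 kips → gross-section yield.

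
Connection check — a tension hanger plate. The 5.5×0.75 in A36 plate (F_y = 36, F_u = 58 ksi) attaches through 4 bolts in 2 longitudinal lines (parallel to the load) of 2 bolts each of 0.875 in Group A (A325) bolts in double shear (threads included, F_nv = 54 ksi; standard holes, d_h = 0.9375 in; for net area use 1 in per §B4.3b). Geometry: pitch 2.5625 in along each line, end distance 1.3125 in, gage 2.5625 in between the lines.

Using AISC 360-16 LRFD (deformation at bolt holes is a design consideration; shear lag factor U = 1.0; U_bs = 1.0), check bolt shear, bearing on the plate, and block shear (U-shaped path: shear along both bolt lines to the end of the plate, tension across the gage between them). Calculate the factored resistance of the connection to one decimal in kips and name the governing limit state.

Bolt shear: A_b = π(0.875)²/4 = 0.60132 in². φR_n = 0.75 × 54 × 0.60132 × 4 × 2 = 194.8 kips.
Bearing (0.75 in plate, F_u = 58 ksi): end bolts L_c = 1.3125 − 0.9375/2 = 0.84375, R_n = min(1.2×0.84375×0.75×58, 2.4×0.875×0.75×58) = 44.044 kips/bolt; interior L_c = 2.5625 − 0.9375 = 1.625, R_n = 84.825 kips/bolt. φR_n = 0.75 × (2×44.044 + 2×84.825) = 193.3 kips.
Block shear: shear path 2×[1.3125+1×2.5625] = 2×3.875 in, A_gv = 5.8125, A_nv = 2×(3.875 − 1.5×1)×0.75 = 3.5625 in²; tension across gage: (2.5625 − 1×1)×0.75 = 1.1719 in². R_n = min(0.6×58×3.5625, 0.6×36×5.8125) + 1.0×58×1.1719 = min(123.98, 125.55) + 67.97 = 191.95 kips. φR_n = 0.75 × 191.95 = 144.0 kips.
Governing: min(194.8, 193.3, 144.0) = 144.0 kips → block shear.

144.0 kips (block shear governs)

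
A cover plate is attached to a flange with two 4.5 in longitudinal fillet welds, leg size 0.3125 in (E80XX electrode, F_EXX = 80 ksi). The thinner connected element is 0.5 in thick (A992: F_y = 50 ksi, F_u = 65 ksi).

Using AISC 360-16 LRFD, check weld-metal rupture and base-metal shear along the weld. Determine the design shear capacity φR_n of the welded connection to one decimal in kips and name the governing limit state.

71.6 kips (weld metal governs)

Weld metal: throat = 0.707×0.3125 = 0.22094 in, L = 2×4.5 = 9 in. φR_n = 0.75 × 0.6 × 80 × 0.22094 × 9 = 71.6 kips.
Base metal shear (0.5 in plate): yield φR_n = 1.0×0.6×50×0.5×9 = 135.0 kips; rupture φR_n = 0.75×0.6×65×0.5×9 = 131.6 kips; take 131.6 kips (rupture).
Governing: min(71.6, 131.6) = 71.6 kips → weld metal.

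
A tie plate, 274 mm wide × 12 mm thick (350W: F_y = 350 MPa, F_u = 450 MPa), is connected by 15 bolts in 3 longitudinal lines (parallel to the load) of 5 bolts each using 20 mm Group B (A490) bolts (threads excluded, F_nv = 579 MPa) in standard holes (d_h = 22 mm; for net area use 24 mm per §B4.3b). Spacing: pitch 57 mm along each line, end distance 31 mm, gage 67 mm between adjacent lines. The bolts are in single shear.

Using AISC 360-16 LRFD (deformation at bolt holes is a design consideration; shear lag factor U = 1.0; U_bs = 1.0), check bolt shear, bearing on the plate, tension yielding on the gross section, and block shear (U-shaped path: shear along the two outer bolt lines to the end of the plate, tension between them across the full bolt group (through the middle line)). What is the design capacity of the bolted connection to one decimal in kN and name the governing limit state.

Bolt shear: A_b = π(20)²/4 = 314.16 mm². φR_n = 0.75 × 579 × 314.16 × 15 × 1 = 2046.4 kN.
Bearing (12 mm plate, F_u = 450 MPa): end bolts L_c = 31 − 22/2 = 20, R_n = min(1.2×20×12×450, 2.4×20×12×450) = 129.6 kN/bolt; interior L_c = 57 − 22 = 35, R_n = 226.8 kN/bolt. φR_n = 0.75 × (3×129.6 + 12×226.8) = 2332.8 kN.
Tension yield (gross): A_g = 274×12 = 3288 mm². φR_n = 0.90 × 350 × 3288 = 1035.7 kN.
Block shear: shear path 2×[31+4×57] = 2×259 mm, A_gv = 6216, A_nv = 2×(259 − 4.5×24)×12 = 3624 mm²; tension across gage: (134 − 2×24)×12 = 1032 mm². R_n = min(0.6×450×3624, 0.6×350×6216) + 1.0×450×1032 = min(978.48, 1305.4) + 464.4 = 1442.9 kN. φR_n = 0.75 × 1442.9 = 1082.2 kN.
Governing: min(2046.4, 2332.8, 1035.7, 1082.2) = 1035.7 kN → gross-section yield.

1035.7 kN (gross-section yield governs)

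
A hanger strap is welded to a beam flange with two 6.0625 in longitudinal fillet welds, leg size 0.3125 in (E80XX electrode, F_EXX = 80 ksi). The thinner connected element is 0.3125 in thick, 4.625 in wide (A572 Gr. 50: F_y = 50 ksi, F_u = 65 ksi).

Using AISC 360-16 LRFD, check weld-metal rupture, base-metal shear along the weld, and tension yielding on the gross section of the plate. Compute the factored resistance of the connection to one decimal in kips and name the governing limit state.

65.0 kips (gross-section yield governs)

Weld metal: throat = 0.707×0.3125 = 0.22094 in, L = 2×6.0625 = 12.125 in. φR_n = 0.75 × 0.6 × 80 × 0.22094 × 12.125 = 96.4 kips.
Base metal shear (0.3125 in plate): yield φR_n = 1.0×0.6×50×0.3125×12.125 = 113.7 kips; rupture φR_n = 0.75×0.6×65×0.3125×12.125 = 110.8 kips; take 110.8 kips (rupture).
Tension yield (gross): A_g = 4.625×0.3125 = 1.4453 in². φR_n = 0.90 × 50 × 1.4453 = 65.0 kips.
Governing: min(96.4, 110.8, 65.0) = 65.0 kips → gross-section yield.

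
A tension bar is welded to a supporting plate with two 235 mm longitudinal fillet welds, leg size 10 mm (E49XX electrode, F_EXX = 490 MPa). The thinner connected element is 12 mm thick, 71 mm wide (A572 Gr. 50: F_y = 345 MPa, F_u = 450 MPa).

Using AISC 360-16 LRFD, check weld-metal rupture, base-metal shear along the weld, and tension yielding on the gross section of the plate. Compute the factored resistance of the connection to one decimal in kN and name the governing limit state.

264.5 kN (gross-section yield governs)

Weld metal: throat = 0.707×10 = 7.07 mm, L = 2×235 = 470 mm. φR_n = 0.75 × 0.6 × 490 × 7.07 × 470 = 732.7 kN.
Base metal shear (12 mm plate): yield φR_n = 1.0×0.6×345×12×470 = 1167.5 kN; rupture φR_n = 0.75×0.6×450×12×470 = 1142.1 kN; take 1142.1 kN (rupture).
Tension yield (gross): A_g = 71×12 = 852 mm². φR_n = 0.90 × 345 × 852 = 264.5 kN.
Governing: min(732.7, 1142.1, 264.5) = 264.5 kN → gross-section yield.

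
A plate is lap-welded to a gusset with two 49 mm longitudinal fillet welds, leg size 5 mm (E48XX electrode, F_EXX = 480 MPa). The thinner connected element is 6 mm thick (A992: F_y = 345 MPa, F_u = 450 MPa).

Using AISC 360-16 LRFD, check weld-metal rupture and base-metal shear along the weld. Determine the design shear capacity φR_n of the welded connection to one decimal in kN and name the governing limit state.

74.8 kN (weld metal governs)

Weld metal: throat = 0.707×5 = 3.535 mm, L = 2×49 = 98 mm. φR_n = 0.75 × 0.6 × 480 × 3.535 × 98 = 74.8 kN.
Base metal shear (6 mm plate): yield φR_n = 1.0×0.6×345×6×98 = 121.7 kN; rupture φR_n = 0.75×0.6×450×6×98 = 119.1 kN; take 119.1 kN (rupture).
Governing: min(74.8, 119.1) = 74.8 kN → weld metal.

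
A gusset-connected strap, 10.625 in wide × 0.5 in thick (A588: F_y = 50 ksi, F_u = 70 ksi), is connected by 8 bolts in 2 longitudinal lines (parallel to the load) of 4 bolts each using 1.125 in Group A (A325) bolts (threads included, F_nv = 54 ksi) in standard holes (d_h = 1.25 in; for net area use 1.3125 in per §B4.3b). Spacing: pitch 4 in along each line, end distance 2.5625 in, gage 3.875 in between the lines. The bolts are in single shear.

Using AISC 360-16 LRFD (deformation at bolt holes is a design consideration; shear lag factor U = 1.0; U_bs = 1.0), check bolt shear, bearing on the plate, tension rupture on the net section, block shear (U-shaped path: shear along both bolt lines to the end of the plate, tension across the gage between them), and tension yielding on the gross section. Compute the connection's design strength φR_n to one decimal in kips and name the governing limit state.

210.0 kips (net-section rupture governs)

Bolt shear: A_b = π(1.125)²/4 = 0.99402 in². φR_n = 0.75 × 54 × 0.99402 × 8 × 1 = 322.1 kips.
Bearing (0.5 in plate, F_u = 70 ksi): end bolts L_c = 2.5625 − 1.25/2 = 1.9375, R_n = min(1.2×1.9375×0.5×70, 2.4×1.125×0.5×70) = 81.375 kips/bolt; interior L_c = 4 − 1.25 = 2.75, R_n = 94.5 kips/bolt. φR_n = 0.75 × (2×81.375 + 6×94.5) = 547.3 kips.
Tension rupture (net): A_n = (10.625 − 2×1.3125)×0.5 = 4 in² (U = 1.0, A_e = A_n). φR_n = 0.75 × 70 × 4 = 210.0 kips.
Block shear: shear path 2×[2.5625+3×4] = 2×14.5625 in, A_gv = 14.563, A_nv = 2×(14.5625 − 3.5×1.3125)×0.5 = 9.9688 in²; tension across gage: (3.875 − 1×1.3125)×0.5 = 1.2813 in². R_n = min(0.6×70×9.9688, 0.6×50×14.563) + 1.0×70×1.2813 = min(418.69, 436.89) + 89.691 = 508.38 kips. φR_n = 0.75 × 508.38 = 381.3 kips.
Tension yield (gross): A_g = 10.625×0.5 = 5.3125 in². φR_n = 0.90 × 50 × 5.3125 = 239.1 kips.
Governing: min(322.1, 547.3, 210.0, 381.3, 239.1) = 210.0 kips → net-section rupture.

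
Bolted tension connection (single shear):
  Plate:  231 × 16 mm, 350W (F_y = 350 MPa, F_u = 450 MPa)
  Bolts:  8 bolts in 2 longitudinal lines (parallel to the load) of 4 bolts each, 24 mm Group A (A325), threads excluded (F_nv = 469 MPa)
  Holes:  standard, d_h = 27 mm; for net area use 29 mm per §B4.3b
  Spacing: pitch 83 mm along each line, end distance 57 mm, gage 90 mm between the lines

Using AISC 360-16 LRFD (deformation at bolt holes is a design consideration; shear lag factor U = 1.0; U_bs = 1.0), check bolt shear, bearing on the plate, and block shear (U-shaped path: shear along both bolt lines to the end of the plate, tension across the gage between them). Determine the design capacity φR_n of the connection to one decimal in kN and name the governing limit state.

Bolt shear: A_b = π(24)²/4 = 452.39 mm². φR_n = 0.75 × 469 × 452.39 × 8 × 1 = 1273.0 kN.
Bearing (16 mm plate, F_u = 450 MPa): end bolts L_c = 57 − 27/2 = 43.5, R_n = min(1.2×43.5×16×450, 2.4×24×16×450) = 375.84 kN/bolt; interior L_c = 83 − 27 = 56, R_n = 414.72 kN/bolt. φR_n = 0.75 × (2×375.84 + 6×414.72) = 2430.0 kN.
Block shear: shear path 2×[57+3×83] = 2×306 mm, A_gv = 9792, A_nv = 2×(306 − 3.5×29)×16 = 6544 mm²; tension across gage: (90 − 1×29)×16 = 976 mm². R_n = min(0.6×450×6544, 0.6×350×9792) + 1.0×450×976 = min(1766.9, 2056.3) + 439.2 = 2206.1 kN. φR_n = 0.75 × 2206.1 = 1654.6 kN.
Governing: min(1273.0, 2430.0, 1654.6) = 1273.0 kN → bolt shear.

1273.0 kN (bolt shear governs)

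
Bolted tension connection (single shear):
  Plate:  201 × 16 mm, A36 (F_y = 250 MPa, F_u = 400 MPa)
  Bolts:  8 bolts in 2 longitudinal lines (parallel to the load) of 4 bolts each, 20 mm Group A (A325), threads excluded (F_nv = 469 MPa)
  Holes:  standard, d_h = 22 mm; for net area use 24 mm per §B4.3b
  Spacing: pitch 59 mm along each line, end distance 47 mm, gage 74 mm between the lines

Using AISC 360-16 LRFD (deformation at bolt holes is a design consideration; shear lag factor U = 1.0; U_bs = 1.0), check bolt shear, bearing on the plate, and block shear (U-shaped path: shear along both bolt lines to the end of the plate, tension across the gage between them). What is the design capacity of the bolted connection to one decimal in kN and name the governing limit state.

Bolt shear: A_b = π(20)²/4 = 314.16 mm². φR_n = 0.75 × 469 × 314.16 × 8 × 1 = 884.0 kN.
Bearing (16 mm plate, F_u = 400 MPa): end bolts L_c = 47 − 22/2 = 36, R_n = min(1.2×36×16×400, 2.4×20×16×400) = 276.48 kN/bolt; interior L_c = 59 − 22 = 37, R_n = 284.16 kN/bolt. φR_n = 0.75 × (2×276.48 + 6×284.16) = 1693.4 kN.
Block shear: shear path 2×[47+3×59] = 2×224 mm, A_gv = 7168, A_nv = 2×(224 − 3.5×24)×16 = 4480 mm²; tension across gage: (74 − 1×24)×16 = 800 mm². R_n = min(0.6×400×4480, 0.6×250×7168) + 1.0×400×800 = min(1075.2, 1075.2) + 320 = 1395.2 kN. φR_n = 0.75 × 1395.2 = 1046.4 kN.
Governing: min(884.0, 1693.4, 1046.4) = 884.0 kN → bolt shear.

884.0 kN (bolt shear governs)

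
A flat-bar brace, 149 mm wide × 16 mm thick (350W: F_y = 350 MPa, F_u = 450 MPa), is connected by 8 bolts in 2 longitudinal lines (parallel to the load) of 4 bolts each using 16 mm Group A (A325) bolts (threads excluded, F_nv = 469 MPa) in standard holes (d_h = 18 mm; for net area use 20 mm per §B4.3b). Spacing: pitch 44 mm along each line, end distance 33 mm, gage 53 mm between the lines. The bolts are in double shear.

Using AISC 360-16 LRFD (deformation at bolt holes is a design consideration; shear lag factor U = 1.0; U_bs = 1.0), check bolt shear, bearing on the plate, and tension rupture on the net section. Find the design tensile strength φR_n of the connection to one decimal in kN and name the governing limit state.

588.6 kN (net-section rupture governs)

Bolt shear: A_b = π(16)²/4 = 201.06 mm². φR_n = 0.75 × 469 × 201.06 × 8 × 2 = 1131.6 kN.
Bearing (16 mm plate, F_u = 450 MPa): end bolts L_c = 33 − 18/2 = 24, R_n = min(1.2×24×16×450, 2.4×16×16×450) = 207.36 kN/bolt; interior L_c = 44 − 18 = 26, R_n = 224.64 kN/bolt. φR_n = 0.75 × (2×207.36 + 6×224.64) = 1321.9 kN.
Tension rupture (net): A_n = (149 − 2×20)×16 = 1744 mm² (U = 1.0, A_e = A_n). φR_n = 0.75 × 450 × 1744 = 588.6 kN.
Governing: min(1131.6, 1321.9, 588.6) = 588.6 kN → net-section rupture.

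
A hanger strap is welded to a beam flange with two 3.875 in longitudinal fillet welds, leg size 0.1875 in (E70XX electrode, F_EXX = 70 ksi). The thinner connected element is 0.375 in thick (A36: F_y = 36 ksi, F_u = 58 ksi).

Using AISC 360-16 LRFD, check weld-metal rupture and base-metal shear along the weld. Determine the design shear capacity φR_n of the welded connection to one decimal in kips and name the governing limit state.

32.4 kips (weld metal governs)

Weld metal: throat = 0.707×0.1875 = 0.13256 in, L = 2×3.875 = 7.75 in. φR_n = 0.75 × 0.6 × 70 × 0.13256 × 7.75 = 32.4 kips.
Base metal shear (0.375 in plate): yield φR_n = 1.0×0.6×36×0.375×7.75 = 62.8 kips; rupture φR_n = 0.75×0.6×58×0.375×7.75 = 75.9 kips; take 62.8 kips (yield).
Governing: min(32.4, 62.8) = 32.4 kips → weld metal.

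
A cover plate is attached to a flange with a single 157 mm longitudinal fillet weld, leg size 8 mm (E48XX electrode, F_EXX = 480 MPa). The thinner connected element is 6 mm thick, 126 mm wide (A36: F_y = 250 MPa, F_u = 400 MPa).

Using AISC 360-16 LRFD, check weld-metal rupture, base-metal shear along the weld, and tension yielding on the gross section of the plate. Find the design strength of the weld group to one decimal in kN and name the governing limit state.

Weld metal: throat = 0.707×8 = 5.656 mm, L = 157 mm. φR_n = 0.75 × 0.6 × 480 × 5.656 × 157 = 191.8 kN.
Base metal shear (6 mm plate): yield φR_n = 1.0×0.6×250×6×157 = 141.3 kN; rupture φR_n = 0.75×0.6×400×6×157 = 169.6 kN; take 141.3 kN (yield).
Tension yield (gross): A_g = 126×6 = 756 mm². φR_n = 0.90 × 250 × 756 = 170.1 kN.
Governing: min(191.8, 141.3, 170.1) = 141.3 kN → base-metal shear.

141.3 kN (base-metal shear governs)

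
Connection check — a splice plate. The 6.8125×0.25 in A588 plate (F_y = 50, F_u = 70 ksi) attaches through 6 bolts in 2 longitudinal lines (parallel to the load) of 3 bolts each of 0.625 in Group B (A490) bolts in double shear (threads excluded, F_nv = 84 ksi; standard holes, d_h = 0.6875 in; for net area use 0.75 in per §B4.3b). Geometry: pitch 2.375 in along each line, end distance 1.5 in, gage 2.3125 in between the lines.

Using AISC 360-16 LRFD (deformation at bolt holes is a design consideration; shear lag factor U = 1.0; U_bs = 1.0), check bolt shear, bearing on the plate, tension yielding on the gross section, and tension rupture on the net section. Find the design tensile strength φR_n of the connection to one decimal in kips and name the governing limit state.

69.7 kips (net-section rupture governs)

Bolt shear: A_b = π(0.625)²/4 = 0.3068 in². φR_n = 0.75 × 84 × 0.3068 × 6 × 2 = 231.9 kips.
Bearing (0.25 in plate, F_u = 70 ksi): end bolts L_c = 1.5 − 0.6875/2 = 1.15625, R_n = min(1.2×1.15625×0.25×70, 2.4×0.625×0.25×70) = 24.281 kips/bolt; interior L_c = 2.375 − 0.6875 = 1.6875, R_n = 26.25 kips/bolt. φR_n = 0.75 × (2×24.281 + 4×26.25) = 115.2 kips.
Tension yield (gross): A_g = 6.8125×0.25 = 1.7031 in². φR_n = 0.90 × 50 × 1.7031 = 76.6 kips.
Tension rupture (net): A_n = (6.8125 − 2×0.75)×0.25 = 1.3281 in² (U = 1.0, A_e = A_n). φR_n = 0.75 × 70 × 1.3281 = 69.7 kips.
Governing: min(231.9, 115.2, 76.6, 69.7) = 69.7 kips → net-section rupture.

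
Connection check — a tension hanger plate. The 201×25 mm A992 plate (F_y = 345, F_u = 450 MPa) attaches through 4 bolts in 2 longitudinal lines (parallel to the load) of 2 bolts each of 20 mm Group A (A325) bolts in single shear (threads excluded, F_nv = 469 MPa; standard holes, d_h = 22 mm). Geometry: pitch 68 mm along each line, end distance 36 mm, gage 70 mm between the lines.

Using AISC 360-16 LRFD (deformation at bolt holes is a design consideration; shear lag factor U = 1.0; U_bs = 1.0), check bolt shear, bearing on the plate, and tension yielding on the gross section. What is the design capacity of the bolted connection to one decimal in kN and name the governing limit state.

442.0 kN (bolt shear governs)

Bolt shear: A_b = π(20)²/4 = 314.16 mm². φR_n = 0.75 × 469 × 314.16 × 4 × 1 = 442.0 kN.
Bearing (25 mm plate, F_u = 450 MPa): end bolts L_c = 36 − 22/2 = 25, R_n = min(1.2×25×25×450, 2.4×20×25×450) = 337.5 kN/bolt; interior L_c = 68 − 22 = 46, R_n = 540 kN/bolt. φR_n = 0.75 × (2×337.5 + 2×540) = 1316.3 kN.
Tension yield (gross): A_g = 201×25 = 5025 mm². φR_n = 0.90 × 345 × 5025 = 1560.3 kN.
Governing: min(442.0, 1316.3, 1560.3) = 442.0 kN → bolt shear.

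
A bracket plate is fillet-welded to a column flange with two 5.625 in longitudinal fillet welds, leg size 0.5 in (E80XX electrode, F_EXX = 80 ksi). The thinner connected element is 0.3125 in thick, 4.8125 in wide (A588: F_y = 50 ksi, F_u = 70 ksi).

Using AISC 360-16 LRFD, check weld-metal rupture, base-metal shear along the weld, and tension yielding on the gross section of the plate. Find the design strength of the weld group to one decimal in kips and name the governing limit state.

67.7 kips (gross-section yield governs)

Weld metal: throat = 0.707×0.5 = 0.3535 in, L = 2×5.625 = 11.25 in. φR_n = 0.75 × 0.6 × 80 × 0.3535 × 11.25 = 143.2 kips.
Base metal shear (0.3125 in plate): yield φR_n = 1.0×0.6×50×0.3125×11.25 = 105.5 kips; rupture φR_n = 0.75×0.6×70×0.3125×11.25 = 110.7 kips; take 105.5 kips (yield).
Tension yield (gross): A_g = 4.8125×0.3125 = 1.5039 in². φR_n = 0.90 × 50 × 1.5039 = 67.7 kips.
Governing: min(143.2, 105.5, 67.7) = 67.7 kips → gross-section yield.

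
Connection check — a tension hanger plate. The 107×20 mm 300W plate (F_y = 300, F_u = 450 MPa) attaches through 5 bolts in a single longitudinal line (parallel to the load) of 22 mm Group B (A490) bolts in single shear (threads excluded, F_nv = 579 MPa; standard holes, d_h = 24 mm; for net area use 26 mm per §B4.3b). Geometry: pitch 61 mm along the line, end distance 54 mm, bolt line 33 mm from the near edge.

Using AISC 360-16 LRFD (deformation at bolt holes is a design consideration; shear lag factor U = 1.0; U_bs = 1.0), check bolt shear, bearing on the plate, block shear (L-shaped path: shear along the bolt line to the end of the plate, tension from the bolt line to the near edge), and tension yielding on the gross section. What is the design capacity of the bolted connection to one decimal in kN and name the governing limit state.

577.8 kN (gross-section yield governs)

Bolt shear: A_b = π(22)²/4 = 380.13 mm². φR_n = 0.75 × 579 × 380.13 × 5 × 1 = 825.4 kN.
Bearing (20 mm plate, F_u = 450 MPa): end bolts L_c = 54 − 24/2 = 42, R_n = min(1.2×42×20×450, 2.4×22×20×450) = 453.6 kN/bolt; interior L_c = 61 − 24 = 37, R_n = 399.6 kN/bolt. φR_n = 0.75 × (1×453.6 + 4×399.6) = 1539.0 kN.
Block shear: shear path 1×[54+4×61] = 1×298 mm, A_gv = 5960, A_nv = 1×(298 − 4.5×26)×20 = 3620 mm²; tension to near edge: (33 − 0.5×26)×20 = 400 mm². R_n = min(0.6×450×3620, 0.6×300×5960) + 1.0×450×400 = min(977.4, 1072.8) + 180 = 1157.4 kN. φR_n = 0.75 × 1157.4 = 868.1 kN.
Tension yield (gross): A_g = 107×20 = 2140 mm². φR_n = 0.90 × 300 × 2140 = 577.8 kN.
Governing: min(825.4, 1539.0, 868.1, 577.8) = 577.8 kN → gross-section yield.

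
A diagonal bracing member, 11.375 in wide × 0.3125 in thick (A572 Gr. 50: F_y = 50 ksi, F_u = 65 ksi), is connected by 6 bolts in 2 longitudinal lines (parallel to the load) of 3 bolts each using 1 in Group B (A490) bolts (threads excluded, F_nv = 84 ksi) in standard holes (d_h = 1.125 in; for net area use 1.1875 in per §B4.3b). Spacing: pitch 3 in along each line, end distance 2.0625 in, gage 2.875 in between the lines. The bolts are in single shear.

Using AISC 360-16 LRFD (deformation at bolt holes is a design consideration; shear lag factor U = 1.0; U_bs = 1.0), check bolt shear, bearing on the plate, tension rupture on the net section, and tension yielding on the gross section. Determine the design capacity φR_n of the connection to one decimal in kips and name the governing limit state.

Bolt shear: A_b = π(1)²/4 = 0.7854 in². φR_n = 0.75 × 84 × 0.7854 × 6 × 1 = 296.9 kips.
Bearing (0.3125 in plate, F_u = 65 ksi): end bolts L_c = 2.0625 − 1.125/2 = 1.5, R_n = min(1.2×1.5×0.3125×65, 2.4×1×0.3125×65) = 36.563 kips/bolt; interior L_c = 3 − 1.125 = 1.875, R_n = 45.703 kips/bolt. φR_n = 0.75 × (2×36.563 + 4×45.703) = 192.0 kips.
Tension rupture (net): A_n = (11.375 − 2×1.1875)×0.3125 = 2.8125 in² (U = 1.0, A_e = A_n). φR_n = 0.75 × 65 × 2.8125 = 137.1 kips.
Tension yield (gross): A_g = 11.375×0.3125 = 3.5547 in². φR_n = 0.90 × 50 × 3.5547 = 160.0 kips.
Governing: min(296.9, 192.0, 137.1, 160.0) = 137.1 kips → net-section rupture.

137.1 kips (net-section rupture governs)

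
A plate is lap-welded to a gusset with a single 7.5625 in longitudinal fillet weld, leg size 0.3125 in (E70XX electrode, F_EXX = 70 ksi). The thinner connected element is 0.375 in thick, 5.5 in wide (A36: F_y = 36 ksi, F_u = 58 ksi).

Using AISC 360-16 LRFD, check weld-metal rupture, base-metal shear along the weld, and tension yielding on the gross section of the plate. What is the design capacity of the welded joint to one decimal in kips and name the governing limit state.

Weld metal: throat = 0.707×0.3125 = 0.22094 in, L = 7.5625 in. φR_n = 0.75 × 0.6 × 70 × 0.22094 × 7.5625 = 52.6 kips.
Base metal shear (0.375 in plate): yield φR_n = 1.0×0.6×36×0.375×7.5625 = 61.3 kips; rupture φR_n = 0.75×0.6×58×0.375×7.5625 = 74.0 kips; take 61.3 kips (yield).
Tension yield (gross): A_g = 5.5×0.375 = 2.0625 in². φR_n = 0.90 × 36 × 2.0625 = 66.8 kips.
Governing: min(52.6, 61.3, 66.8) = 52.6 kips → weld metal.

52.6 kips (weld metal governs)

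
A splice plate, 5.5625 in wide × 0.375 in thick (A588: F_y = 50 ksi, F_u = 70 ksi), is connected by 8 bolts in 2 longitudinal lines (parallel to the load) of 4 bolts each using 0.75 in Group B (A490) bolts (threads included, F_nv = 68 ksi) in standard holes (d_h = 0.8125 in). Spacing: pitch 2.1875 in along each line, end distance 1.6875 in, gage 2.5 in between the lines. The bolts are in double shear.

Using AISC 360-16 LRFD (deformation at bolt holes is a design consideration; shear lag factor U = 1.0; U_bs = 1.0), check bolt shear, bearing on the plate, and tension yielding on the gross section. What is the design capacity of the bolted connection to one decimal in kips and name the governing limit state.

93.9 kips (gross-section yield governs)

Bolt shear: A_b = π(0.75)²/4 = 0.44179 in². φR_n = 0.75 × 68 × 0.44179 × 8 × 2 = 360.5 kips.
Bearing (0.375 in plate, F_u = 70 ksi): end bolts L_c = 1.6875 − 0.8125/2 = 1.28125, R_n = min(1.2×1.28125×0.375×70, 2.4×0.75×0.375×70) = 40.359 kips/bolt; interior L_c = 2.1875 − 0.8125 = 1.375, R_n = 43.313 kips/bolt. φR_n = 0.75 × (2×40.359 + 6×43.313) = 255.4 kips.
Tension yield (gross): A_g = 5.5625×0.375 = 2.0859 in². φR_n = 0.90 × 50 × 2.0859 = 93.9 kips.
Governing: min(360.5, 255.4, 93.9) = 93.9 kips → gross-section yield.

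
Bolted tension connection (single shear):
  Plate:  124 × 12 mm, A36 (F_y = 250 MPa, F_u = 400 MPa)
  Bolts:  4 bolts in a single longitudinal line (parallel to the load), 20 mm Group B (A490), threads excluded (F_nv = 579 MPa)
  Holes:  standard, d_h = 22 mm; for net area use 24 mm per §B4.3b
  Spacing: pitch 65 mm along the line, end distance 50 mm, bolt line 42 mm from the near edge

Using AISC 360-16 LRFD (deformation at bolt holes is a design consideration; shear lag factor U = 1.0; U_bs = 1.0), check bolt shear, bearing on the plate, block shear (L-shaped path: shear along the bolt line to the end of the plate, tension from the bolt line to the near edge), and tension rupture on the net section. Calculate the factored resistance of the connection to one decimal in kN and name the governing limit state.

360.0 kN (net-section rupture governs)

Bolt shear: A_b = π(20)²/4 = 314.16 mm². φR_n = 0.75 × 579 × 314.16 × 4 × 1 = 545.7 kN.
Bearing (12 mm plate, F_u = 400 MPa): end bolts L_c = 50 − 22/2 = 39, R_n = min(1.2×39×12×400, 2.4×20×12×400) = 224.64 kN/bolt; interior L_c = 65 − 22 = 43, R_n = 230.4 kN/bolt. φR_n = 0.75 × (1×224.64 + 3×230.4) = 686.9 kN.
Block shear: shear path 1×[50+3×65] = 1×245 mm, A_gv = 2940, A_nv = 1×(245 − 3.5×24)×12 = 1932 mm²; tension to near edge: (42 − 0.5×24)×12 = 360 mm². R_n = min(0.6×400×1932, 0.6×250×2940) + 1.0×400×360 = min(463.68, 441) + 144 = 585 kN. φR_n = 0.75 × 585 = 438.8 kN.
Tension rupture (net): A_n = (124 − 1×24)×12 = 1200 mm² (U = 1.0, A_e = A_n). φR_n = 0.75 × 400 × 1200 = 360.0 kN.
Governing: min(545.7, 686.9, 438.8, 360.0) = 360.0 kN → net-section rupture.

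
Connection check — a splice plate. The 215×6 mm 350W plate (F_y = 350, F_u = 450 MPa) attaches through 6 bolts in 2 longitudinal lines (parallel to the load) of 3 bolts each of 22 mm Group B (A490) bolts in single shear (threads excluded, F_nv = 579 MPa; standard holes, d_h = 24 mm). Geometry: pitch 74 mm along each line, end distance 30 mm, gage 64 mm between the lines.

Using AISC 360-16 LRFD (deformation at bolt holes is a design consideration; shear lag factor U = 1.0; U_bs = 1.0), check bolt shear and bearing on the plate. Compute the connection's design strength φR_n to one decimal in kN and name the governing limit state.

Bolt shear: A_b = π(22)²/4 = 380.13 mm². φR_n = 0.75 × 579 × 380.13 × 6 × 1 = 990.4 kN.
Bearing (6 mm plate, F_u = 450 MPa): end bolts L_c = 30 − 24/2 = 18, R_n = min(1.2×18×6×450, 2.4×22×6×450) = 58.32 kN/bolt; interior L_c = 74 − 24 = 50, R_n = 142.56 kN/bolt. φR_n = 0.75 × (2×58.32 + 4×142.56) = 515.2 kN.
Governing: min(990.4, 515.2) = 515.2 kN → bearing.

515.2 kN (bearing governs)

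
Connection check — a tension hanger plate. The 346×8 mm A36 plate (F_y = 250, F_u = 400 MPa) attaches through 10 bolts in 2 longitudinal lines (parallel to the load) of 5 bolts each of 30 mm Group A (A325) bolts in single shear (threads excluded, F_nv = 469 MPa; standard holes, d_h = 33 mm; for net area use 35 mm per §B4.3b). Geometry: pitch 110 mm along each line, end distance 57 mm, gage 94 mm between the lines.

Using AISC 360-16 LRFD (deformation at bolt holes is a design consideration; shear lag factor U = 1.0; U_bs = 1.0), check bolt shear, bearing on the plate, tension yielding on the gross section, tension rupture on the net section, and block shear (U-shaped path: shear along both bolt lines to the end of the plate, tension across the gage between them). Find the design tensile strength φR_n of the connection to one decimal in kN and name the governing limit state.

622.8 kN (gross-section yield governs)

Bolt shear: A_b = π(30)²/4 = 706.86 mm². φR_n = 0.75 × 469 × 706.86 × 10 × 1 = 2486.4 kN.
Bearing (8 mm plate, F_u = 400 MPa): end bolts L_c = 57 − 33/2 = 40.5, R_n = min(1.2×40.5×8×400, 2.4×30×8×400) = 155.52 kN/bolt; interior L_c = 110 − 33 = 77, R_n = 230.4 kN/bolt. φR_n = 0.75 × (2×155.52 + 8×230.4) = 1615.7 kN.
Tension yield (gross): A_g = 346×8 = 2768 mm². φR_n = 0.90 × 250 × 2768 = 622.8 kN.
Tension rupture (net): A_n = (346 − 2×35)×8 = 2208 mm² (U = 1.0, A_e = A_n). φR_n = 0.75 × 400 × 2208 = 662.4 kN.
Block shear: shear path 2×[57+4×110] = 2×497 mm, A_gv = 7952, A_nv = 2×(497 − 4.5×35)×8 = 5432 mm²; tension across gage: (94 − 1×35)×8 = 472 mm². R_n = min(0.6×400×5432, 0.6×250×7952) + 1.0×400×472 = min(1303.7, 1192.8) + 188.8 = 1381.6 kN. φR_n = 0.75 × 1381.6 = 1036.2 kN.
Governing: min(2486.4, 1615.7, 622.8, 662.4, 1036.2) = 622.8 kN → gross-section yield.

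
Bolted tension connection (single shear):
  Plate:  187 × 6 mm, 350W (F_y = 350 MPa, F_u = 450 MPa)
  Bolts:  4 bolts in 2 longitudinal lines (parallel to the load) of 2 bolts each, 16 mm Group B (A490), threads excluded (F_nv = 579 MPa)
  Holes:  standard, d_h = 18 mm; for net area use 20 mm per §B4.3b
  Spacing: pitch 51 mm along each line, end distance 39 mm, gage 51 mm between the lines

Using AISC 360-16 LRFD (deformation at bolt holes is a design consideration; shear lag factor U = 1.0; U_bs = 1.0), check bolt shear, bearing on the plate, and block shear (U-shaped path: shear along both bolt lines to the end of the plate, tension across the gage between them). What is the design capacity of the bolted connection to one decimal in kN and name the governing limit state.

208.6 kN (block shear governs)

Bolt shear: A_b = π(16)²/4 = 201.06 mm². φR_n = 0.75 × 579 × 201.06 × 4 × 1 = 349.2 kN.
Bearing (6 mm plate, F_u = 450 MPa): end bolts L_c = 39 − 18/2 = 30, R_n = min(1.2×30×6×450, 2.4×16×6×450) = 97.2 kN/bolt; interior L_c = 51 − 18 = 33, R_n = 103.68 kN/bolt. φR_n = 0.75 × (2×97.2 + 2×103.68) = 301.3 kN.
Block shear: shear path 2×[39+1×51] = 2×90 mm, A_gv = 1080, A_nv = 2×(90 − 1.5×20)×6 = 720 mm²; tension across gage: (51 − 1×20)×6 = 186 mm². R_n = min(0.6×450×720, 0.6×350×1080) + 1.0×450×186 = min(194.4, 226.8) + 83.7 = 278.1 kN. φR_n = 0.75 × 278.1 = 208.6 kN.
Governing: min(349.2, 301.3, 208.6) = 208.6 kN → block shear.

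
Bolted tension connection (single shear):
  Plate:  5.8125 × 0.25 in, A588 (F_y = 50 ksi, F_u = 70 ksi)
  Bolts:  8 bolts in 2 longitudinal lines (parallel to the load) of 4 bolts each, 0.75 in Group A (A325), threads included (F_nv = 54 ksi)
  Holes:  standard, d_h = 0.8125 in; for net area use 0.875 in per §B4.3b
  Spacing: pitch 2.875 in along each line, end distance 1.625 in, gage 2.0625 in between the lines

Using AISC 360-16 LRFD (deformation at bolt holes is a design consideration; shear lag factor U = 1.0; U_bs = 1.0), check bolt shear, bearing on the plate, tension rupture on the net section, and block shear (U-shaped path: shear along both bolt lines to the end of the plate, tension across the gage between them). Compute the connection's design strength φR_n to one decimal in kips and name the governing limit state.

Bolt shear: A_b = π(0.75)²/4 = 0.44179 in². φR_n = 0.75 × 54 × 0.44179 × 8 × 1 = 143.1 kips.
Bearing (0.25 in plate, F_u = 70 ksi): end bolts L_c = 1.625 − 0.8125/2 = 1.21875, R_n = min(1.2×1.21875×0.25×70, 2.4×0.75×0.25×70) = 25.594 kips/bolt; interior L_c = 2.875 − 0.8125 = 2.0625, R_n = 31.5 kips/bolt. φR_n = 0.75 × (2×25.594 + 6×31.5) = 180.1 kips.
Tension rupture (net): A_n = (5.8125 − 2×0.875)×0.25 = 1.0156 in² (U = 1.0, A_e = A_n). φR_n = 0.75 × 70 × 1.0156 = 53.3 kips.
Block shear: shear path 2×[1.625+3×2.875] = 2×10.25 in, A_gv = 5.125, A_nv = 2×(10.25 − 3.5×0.875)×0.25 = 3.5938 in²; tension across gage: (2.0625 − 1×0.875)×0.25 = 0.29688 in². R_n = min(0.6×70×3.5938, 0.6×50×5.125) + 1.0×70×0.29688 = min(150.94, 153.75) + 20.782 = 171.72 kips. φR_n = 0.75 × 171.72 = 128.8 kips.
Governing: min(143.1, 180.1, 53.3, 128.8) = 53.3 kips → net-section rupture.

53.3 kips (net-section rupture governs)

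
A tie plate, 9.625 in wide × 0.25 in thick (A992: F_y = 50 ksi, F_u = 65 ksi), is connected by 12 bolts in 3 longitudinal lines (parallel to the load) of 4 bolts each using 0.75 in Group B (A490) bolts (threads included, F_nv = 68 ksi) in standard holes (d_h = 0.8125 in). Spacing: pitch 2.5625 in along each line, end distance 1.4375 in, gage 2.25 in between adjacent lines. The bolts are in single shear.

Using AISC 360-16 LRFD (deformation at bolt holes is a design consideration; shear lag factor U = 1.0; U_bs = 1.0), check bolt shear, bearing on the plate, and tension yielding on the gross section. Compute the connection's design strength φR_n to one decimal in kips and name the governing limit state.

Bolt shear: A_b = π(0.75)²/4 = 0.44179 in². φR_n = 0.75 × 68 × 0.44179 × 12 × 1 = 270.4 kips.
Bearing (0.25 in plate, F_u = 65 ksi): end bolts L_c = 1.4375 − 0.8125/2 = 1.03125, R_n = min(1.2×1.03125×0.25×65, 2.4×0.75×0.25×65) = 20.109 kips/bolt; interior L_c = 2.5625 − 0.8125 = 1.75, R_n = 29.25 kips/bolt. φR_n = 0.75 × (3×20.109 + 9×29.25) = 242.7 kips.
Tension yield (gross): A_g = 9.625×0.25 = 2.4063 in². φR_n = 0.90 × 50 × 2.4063 = 108.3 kips.
Governing: min(270.4, 242.7, 108.3) = 108.3 kips → gross-section yield.

108.3 kips (gross-section yield governs)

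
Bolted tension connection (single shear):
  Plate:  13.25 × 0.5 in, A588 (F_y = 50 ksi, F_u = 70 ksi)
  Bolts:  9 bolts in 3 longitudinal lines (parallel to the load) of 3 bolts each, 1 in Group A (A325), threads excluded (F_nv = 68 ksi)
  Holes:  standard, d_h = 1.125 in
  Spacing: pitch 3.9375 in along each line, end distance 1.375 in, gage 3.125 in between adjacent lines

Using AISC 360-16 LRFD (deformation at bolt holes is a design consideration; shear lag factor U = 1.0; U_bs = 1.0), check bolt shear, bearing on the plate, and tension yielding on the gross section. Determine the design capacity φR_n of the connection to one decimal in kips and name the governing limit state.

Bolt shear: A_b = π(1)²/4 = 0.7854 in². φR_n = 0.75 × 68 × 0.7854 × 9 × 1 = 360.5 kips.
Bearing (0.5 in plate, F_u = 70 ksi): end bolts L_c = 1.375 − 1.125/2 = 0.8125, R_n = min(1.2×0.8125×0.5×70, 2.4×1×0.5×70) = 34.125 kips/bolt; interior L_c = 3.9375 − 1.125 = 2.8125, R_n = 84 kips/bolt. φR_n = 0.75 × (3×34.125 + 6×84) = 454.8 kips.
Tension yield (gross): A_g = 13.25×0.5 = 6.625 in². φR_n = 0.90 × 50 × 6.625 = 298.1 kips.
Governing: min(360.5, 454.8, 298.1) = 298.1 kips → gross-section yield.

298.1 kips (gross-section yield governs)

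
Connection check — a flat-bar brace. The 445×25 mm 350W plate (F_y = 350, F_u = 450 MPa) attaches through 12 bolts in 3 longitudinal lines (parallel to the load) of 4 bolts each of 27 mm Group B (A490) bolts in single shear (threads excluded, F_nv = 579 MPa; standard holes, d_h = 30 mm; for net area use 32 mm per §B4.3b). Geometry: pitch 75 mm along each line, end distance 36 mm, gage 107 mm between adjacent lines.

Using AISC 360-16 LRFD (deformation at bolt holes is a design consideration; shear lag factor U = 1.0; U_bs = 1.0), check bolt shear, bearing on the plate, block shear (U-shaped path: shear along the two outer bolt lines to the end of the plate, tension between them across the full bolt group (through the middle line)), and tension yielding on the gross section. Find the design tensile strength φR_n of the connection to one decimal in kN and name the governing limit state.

2774.3 kN (block shear governs)

Bolt shear: A_b = π(27)²/4 = 572.56 mm². φR_n = 0.75 × 579 × 572.56 × 12 × 1 = 2983.6 kN.
Bearing (25 mm plate, F_u = 450 MPa): end bolts L_c = 36 − 30/2 = 21, R_n = min(1.2×21×25×450, 2.4×27×25×450) = 283.5 kN/bolt; interior L_c = 75 − 30 = 45, R_n = 607.5 kN/bolt. φR_n = 0.75 × (3×283.5 + 9×607.5) = 4738.5 kN.
Block shear: shear path 2×[36+3×75] = 2×261 mm, A_gv = 13050, A_nv = 2×(261 − 3.5×32)×25 = 7450 mm²; tension across gage: (214 − 2×32)×25 = 3750 mm². R_n = min(0.6×450×7450, 0.6×350×13050) + 1.0×450×3750 = min(2011.5, 2740.5) + 1687.5 = 3699 kN. φR_n = 0.75 × 3699 = 2774.3 kN.
Tension yield (gross): A_g = 445×25 = 11125 mm². φR_n = 0.90 × 350 × 11125 = 3504.4 kN.
Governing: min(2983.6, 4738.5, 2774.3, 3504.4) = 2774.3 kN → block shear.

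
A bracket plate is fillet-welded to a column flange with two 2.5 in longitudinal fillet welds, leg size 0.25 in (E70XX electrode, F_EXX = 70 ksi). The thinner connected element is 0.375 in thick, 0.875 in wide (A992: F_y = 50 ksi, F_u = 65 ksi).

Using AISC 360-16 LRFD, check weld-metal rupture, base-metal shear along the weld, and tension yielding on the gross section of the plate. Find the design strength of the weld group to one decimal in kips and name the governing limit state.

Weld metal: throat = 0.707×0.25 = 0.17675 in, L = 2×2.5 = 5 in. φR_n = 0.75 × 0.6 × 70 × 0.17675 × 5 = 27.8 kips.
Base metal shear (0.375 in plate): yield φR_n = 1.0×0.6×50×0.375×5 = 56.3 kips; rupture φR_n = 0.75×0.6×65×0.375×5 = 54.8 kips; take 54.8 kips (rupture).
Tension yield (gross): A_g = 0.875×0.375 = 0.32813 in². φR_n = 0.90 × 50 × 0.32813 = 14.8 kips.
Governing: min(27.8, 54.8, 14.8) = 14.8 kips → gross-section yield.

14.8 kips (gross-section yield governs)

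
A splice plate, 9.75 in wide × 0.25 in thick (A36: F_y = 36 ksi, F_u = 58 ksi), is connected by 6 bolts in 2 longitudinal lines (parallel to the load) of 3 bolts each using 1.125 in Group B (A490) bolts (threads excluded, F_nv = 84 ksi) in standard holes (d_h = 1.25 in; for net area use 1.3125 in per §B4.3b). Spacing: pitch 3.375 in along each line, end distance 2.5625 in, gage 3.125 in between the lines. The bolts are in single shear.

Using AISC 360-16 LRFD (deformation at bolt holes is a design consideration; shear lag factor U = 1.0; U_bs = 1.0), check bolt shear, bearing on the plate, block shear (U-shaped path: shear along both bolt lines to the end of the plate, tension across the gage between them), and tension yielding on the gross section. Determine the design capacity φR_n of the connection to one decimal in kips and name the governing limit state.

79.0 kips (gross-section yield governs)

Bolt shear: A_b = π(1.125)²/4 = 0.99402 in². φR_n = 0.75 × 84 × 0.99402 × 6 × 1 = 375.7 kips.
Bearing (0.25 in plate, F_u = 58 ksi): end bolts L_c = 2.5625 − 1.25/2 = 1.9375, R_n = min(1.2×1.9375×0.25×58, 2.4×1.125×0.25×58) = 33.713 kips/bolt; interior L_c = 3.375 − 1.25 = 2.125, R_n = 36.975 kips/bolt. φR_n = 0.75 × (2×33.713 + 4×36.975) = 161.5 kips.
Block shear: shear path 2×[2.5625+2×3.375] = 2×9.3125 in, A_gv = 4.6563, A_nv = 2×(9.3125 − 2.5×1.3125)×0.25 = 3.0156 in²; tension across gage: (3.125 − 1×1.3125)×0.25 = 0.45313 in². R_n = min(0.6×58×3.0156, 0.6×36×4.6563) + 1.0×58×0.45313 = min(104.94, 100.58) + 26.282 = 126.86 kips. φR_n = 0.75 × 126.86 = 95.1 kips.
Tension yield (gross): A_g = 9.75×0.25 = 2.4375 in². φR_n = 0.90 × 36 × 2.4375 = 79.0 kips.
Governing: min(375.7, 161.5, 95.1, 79.0) = 79.0 kips → gross-section yield.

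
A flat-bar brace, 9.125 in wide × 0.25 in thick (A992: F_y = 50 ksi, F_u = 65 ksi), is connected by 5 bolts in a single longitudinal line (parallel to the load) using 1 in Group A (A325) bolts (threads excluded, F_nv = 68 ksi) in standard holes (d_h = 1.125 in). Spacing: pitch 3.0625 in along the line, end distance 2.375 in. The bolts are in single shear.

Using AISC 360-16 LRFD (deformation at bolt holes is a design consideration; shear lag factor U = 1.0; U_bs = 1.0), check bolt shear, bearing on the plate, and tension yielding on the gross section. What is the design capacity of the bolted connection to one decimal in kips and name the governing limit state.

Bolt shear: A_b = π(1)²/4 = 0.7854 in². φR_n = 0.75 × 68 × 0.7854 × 5 × 1 = 200.3 kips.
Bearing (0.25 in plate, F_u = 65 ksi): end bolts L_c = 2.375 − 1.125/2 = 1.8125, R_n = min(1.2×1.8125×0.25×65, 2.4×1×0.25×65) = 35.344 kips/bolt; interior L_c = 3.0625 − 1.125 = 1.9375, R_n = 37.781 kips/bolt. φR_n = 0.75 × (1×35.344 + 4×37.781) = 139.9 kips.
Tension yield (gross): A_g = 9.125×0.25 = 2.2813 in². φR_n = 0.90 × 50 × 2.2813 = 102.7 kips.
Governing: min(200.3, 139.9, 102.7) = 102.7 kips → gross-section yield.

102.7 kips (gross-section yield governs)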